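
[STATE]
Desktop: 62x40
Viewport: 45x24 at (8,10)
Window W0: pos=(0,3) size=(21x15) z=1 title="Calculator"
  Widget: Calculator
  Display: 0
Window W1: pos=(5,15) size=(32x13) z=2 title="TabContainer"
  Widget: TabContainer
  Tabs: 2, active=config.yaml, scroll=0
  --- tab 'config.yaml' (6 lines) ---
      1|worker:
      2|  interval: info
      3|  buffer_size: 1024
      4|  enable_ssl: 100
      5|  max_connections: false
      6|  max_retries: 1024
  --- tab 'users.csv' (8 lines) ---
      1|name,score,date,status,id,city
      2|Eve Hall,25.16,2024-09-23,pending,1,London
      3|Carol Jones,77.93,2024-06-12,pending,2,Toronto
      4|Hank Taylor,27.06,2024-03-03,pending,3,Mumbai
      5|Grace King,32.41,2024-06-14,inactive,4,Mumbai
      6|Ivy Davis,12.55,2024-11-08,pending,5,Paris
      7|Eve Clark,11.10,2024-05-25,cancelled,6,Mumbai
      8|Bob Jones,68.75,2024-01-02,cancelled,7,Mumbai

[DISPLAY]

 │ 6 │ × │  ┃                                
─┼───┼───┤  ┃                                
 │ 3 │ - │  ┃                                
─┼───┼───┤  ┃                                
 │ = │ + │  ┃                                
━━━━━━━━━━━━━━━━━━━━━━━━━━━━┓                
abContainer                 ┃                
────────────────────────────┨                
onfig.yaml]│ users.csv      ┃                
────────────────────────────┃                
rker:                       ┃                
interval: info              ┃                
buffer_size: 1024           ┃                
enable_ssl: 100             ┃                
max_connections: false      ┃                
max_retries: 1024           ┃                
                            ┃                
━━━━━━━━━━━━━━━━━━━━━━━━━━━━┛                
                                             
                                             
                                             
                                             
                                             
                                             


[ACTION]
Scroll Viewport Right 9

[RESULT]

│  ┃                                         
┤  ┃                                         
│  ┃                                         
┤  ┃                                         
│  ┃                                         
━━━━━━━━━━━━━━━━━━━┓                         
er                 ┃                         
───────────────────┨                         
l]│ users.csv      ┃                         
───────────────────┃                         
                   ┃                         
 info              ┃                         
ze: 1024           ┃                         
l: 100             ┃                         
ctions: false      ┃                         
es: 1024           ┃                         
                   ┃                         
━━━━━━━━━━━━━━━━━━━┛                         
                                             
                                             
                                             
                                             
                                             
                                             


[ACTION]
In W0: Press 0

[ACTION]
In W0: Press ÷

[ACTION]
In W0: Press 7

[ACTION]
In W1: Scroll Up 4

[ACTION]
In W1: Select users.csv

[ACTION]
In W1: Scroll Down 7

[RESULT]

│  ┃                                         
┤  ┃                                         
│  ┃                                         
┤  ┃                                         
│  ┃                                         
━━━━━━━━━━━━━━━━━━━┓                         
er                 ┃                         
───────────────────┨                         
l │[users.csv]     ┃                         
───────────────────┃                         
8.75,2024-01-02,can┃                         
                   ┃                         
                   ┃                         
                   ┃                         
                   ┃                         
                   ┃                         
                   ┃                         
━━━━━━━━━━━━━━━━━━━┛                         
                                             
                                             
                                             
                                             
                                             
                                             


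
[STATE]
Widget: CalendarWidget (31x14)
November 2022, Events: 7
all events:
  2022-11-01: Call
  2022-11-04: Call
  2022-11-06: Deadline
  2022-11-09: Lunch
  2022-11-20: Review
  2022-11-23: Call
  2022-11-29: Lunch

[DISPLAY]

         November 2022         
Mo Tu We Th Fr Sa Su           
    1*  2  3  4*  5  6*        
 7  8  9* 10 11 12 13          
14 15 16 17 18 19 20*          
21 22 23* 24 25 26 27          
28 29* 30                      
                               
                               
                               
                               
                               
                               
                               


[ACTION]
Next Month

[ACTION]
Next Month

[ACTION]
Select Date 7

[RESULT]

          January 2023         
Mo Tu We Th Fr Sa Su           
                   1           
 2  3  4  5  6 [ 7]  8         
 9 10 11 12 13 14 15           
16 17 18 19 20 21 22           
23 24 25 26 27 28 29           
30 31                          
                               
                               
                               
                               
                               
                               


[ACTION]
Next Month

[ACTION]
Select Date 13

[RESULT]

         February 2023         
Mo Tu We Th Fr Sa Su           
       1  2  3  4  5           
 6  7  8  9 10 11 12           
[13] 14 15 16 17 18 19         
20 21 22 23 24 25 26           
27 28                          
                               
                               
                               
                               
                               
                               
                               


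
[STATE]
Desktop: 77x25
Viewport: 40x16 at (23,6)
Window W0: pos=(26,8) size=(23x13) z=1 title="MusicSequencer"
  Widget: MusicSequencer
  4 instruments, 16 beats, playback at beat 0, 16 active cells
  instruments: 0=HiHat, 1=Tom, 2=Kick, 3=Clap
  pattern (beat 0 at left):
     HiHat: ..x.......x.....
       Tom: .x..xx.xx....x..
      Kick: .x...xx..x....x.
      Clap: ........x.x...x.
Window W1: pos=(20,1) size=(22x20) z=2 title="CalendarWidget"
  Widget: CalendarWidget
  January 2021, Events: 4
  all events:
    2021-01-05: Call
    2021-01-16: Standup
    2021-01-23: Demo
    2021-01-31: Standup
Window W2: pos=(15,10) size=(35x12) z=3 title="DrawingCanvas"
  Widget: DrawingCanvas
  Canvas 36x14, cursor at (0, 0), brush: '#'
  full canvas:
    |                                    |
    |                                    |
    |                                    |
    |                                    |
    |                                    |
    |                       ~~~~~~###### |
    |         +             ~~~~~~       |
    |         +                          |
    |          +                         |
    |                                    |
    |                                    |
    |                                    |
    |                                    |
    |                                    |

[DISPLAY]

           1  2  3┃                     
  5*  6  7  8  9 1┃                     
 12 13 14 15 16* 1┃━━━━━━┓              
 19 20 21 22 23* 2┃      ┃              
━━━━━━━━━━━━━━━━━━━━━━━━━━┓             
gCanvas                   ┃             
──────────────────────────┨             
                          ┃             
                          ┃             
                          ┃             
                          ┃             
                          ┃             
                ~~~~~~####┃             
  +             ~~~~~~    ┃             
  +                       ┃             
━━━━━━━━━━━━━━━━━━━━━━━━━━┛             


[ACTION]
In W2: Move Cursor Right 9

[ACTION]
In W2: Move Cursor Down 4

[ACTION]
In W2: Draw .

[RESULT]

           1  2  3┃                     
  5*  6  7  8  9 1┃                     
 12 13 14 15 16* 1┃━━━━━━┓              
 19 20 21 22 23* 2┃      ┃              
━━━━━━━━━━━━━━━━━━━━━━━━━━┓             
gCanvas                   ┃             
──────────────────────────┨             
                          ┃             
                          ┃             
                          ┃             
                          ┃             
  .                       ┃             
                ~~~~~~####┃             
  +             ~~~~~~    ┃             
  +                       ┃             
━━━━━━━━━━━━━━━━━━━━━━━━━━┛             


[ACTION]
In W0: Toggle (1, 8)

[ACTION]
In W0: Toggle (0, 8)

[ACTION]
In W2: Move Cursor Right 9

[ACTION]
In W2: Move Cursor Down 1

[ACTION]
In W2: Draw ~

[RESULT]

           1  2  3┃                     
  5*  6  7  8  9 1┃                     
 12 13 14 15 16* 1┃━━━━━━┓              
 19 20 21 22 23* 2┃      ┃              
━━━━━━━━━━━━━━━━━━━━━━━━━━┓             
gCanvas                   ┃             
──────────────────────────┨             
                          ┃             
                          ┃             
                          ┃             
                          ┃             
  .                       ┃             
           ~    ~~~~~~####┃             
  +             ~~~~~~    ┃             
  +                       ┃             
━━━━━━━━━━━━━━━━━━━━━━━━━━┛             


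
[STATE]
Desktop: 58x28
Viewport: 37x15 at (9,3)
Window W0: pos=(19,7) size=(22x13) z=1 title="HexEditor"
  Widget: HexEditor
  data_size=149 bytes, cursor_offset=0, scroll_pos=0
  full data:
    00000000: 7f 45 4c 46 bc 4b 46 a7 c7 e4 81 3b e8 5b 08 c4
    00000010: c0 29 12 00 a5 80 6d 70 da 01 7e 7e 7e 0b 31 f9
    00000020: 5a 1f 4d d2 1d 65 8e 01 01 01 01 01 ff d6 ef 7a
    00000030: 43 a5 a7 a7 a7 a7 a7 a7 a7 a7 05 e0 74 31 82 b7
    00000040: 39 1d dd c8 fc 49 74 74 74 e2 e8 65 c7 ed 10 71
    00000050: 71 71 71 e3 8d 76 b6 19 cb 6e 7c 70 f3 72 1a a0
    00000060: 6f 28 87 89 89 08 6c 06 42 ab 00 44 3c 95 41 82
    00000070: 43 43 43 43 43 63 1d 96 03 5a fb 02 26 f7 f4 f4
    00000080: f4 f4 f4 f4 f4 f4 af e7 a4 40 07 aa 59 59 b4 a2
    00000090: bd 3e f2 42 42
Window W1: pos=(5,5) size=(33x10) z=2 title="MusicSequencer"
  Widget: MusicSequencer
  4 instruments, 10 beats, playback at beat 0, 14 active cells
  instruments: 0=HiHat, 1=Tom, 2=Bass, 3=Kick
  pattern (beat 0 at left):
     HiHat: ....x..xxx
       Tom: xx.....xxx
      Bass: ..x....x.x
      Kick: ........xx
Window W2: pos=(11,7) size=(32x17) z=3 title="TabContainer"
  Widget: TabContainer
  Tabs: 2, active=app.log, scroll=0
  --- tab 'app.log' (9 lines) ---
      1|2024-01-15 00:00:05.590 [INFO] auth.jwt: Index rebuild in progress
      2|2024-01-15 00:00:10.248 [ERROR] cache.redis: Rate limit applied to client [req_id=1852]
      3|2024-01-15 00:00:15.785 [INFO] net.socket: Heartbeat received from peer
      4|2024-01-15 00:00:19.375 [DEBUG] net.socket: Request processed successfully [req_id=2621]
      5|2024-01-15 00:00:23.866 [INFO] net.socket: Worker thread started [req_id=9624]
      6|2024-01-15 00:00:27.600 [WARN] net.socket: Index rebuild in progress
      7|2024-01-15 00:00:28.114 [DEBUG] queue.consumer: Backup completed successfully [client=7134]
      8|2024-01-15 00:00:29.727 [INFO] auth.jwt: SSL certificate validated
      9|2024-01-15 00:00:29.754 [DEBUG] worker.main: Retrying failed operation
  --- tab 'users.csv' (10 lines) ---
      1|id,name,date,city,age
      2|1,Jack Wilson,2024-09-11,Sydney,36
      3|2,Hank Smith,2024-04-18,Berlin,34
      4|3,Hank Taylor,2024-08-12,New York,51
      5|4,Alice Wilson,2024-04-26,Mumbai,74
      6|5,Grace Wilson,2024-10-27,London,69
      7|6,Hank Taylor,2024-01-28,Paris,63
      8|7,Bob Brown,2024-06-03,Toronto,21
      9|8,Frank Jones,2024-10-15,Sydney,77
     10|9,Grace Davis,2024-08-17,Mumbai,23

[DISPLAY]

                                     
                                     
━━━━━━━━━━━━━━━━━━━━━━━━━━━━┓        
sicSequencer                ┃        
──┏━━━━━━━━━━━━━━━━━━━━━━━━━━━━━━┓   
  ┃ TabContainer                 ┃   
Ha┠──────────────────────────────┨   
To┃[app.log]│ users.csv          ┃   
as┃──────────────────────────────┃   
ic┃2024-01-15 00:00:05.590 [INFO]┃   
  ┃2024-01-15 00:00:10.248 [ERROR┃   
━━┃2024-01-15 00:00:15.785 [INFO]┃   
  ┃2024-01-15 00:00:19.375 [DEBUG┃   
  ┃2024-01-15 00:00:23.866 [INFO]┃   
  ┃2024-01-15 00:00:27.600 [WARN]┃   


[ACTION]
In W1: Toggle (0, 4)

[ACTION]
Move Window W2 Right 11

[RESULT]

                                     
                                     
━━━━━━━━━━━━━━━━━━━━━━━━━━━━┓        
sicSequencer                ┃        
─────────────┏━━━━━━━━━━━━━━━━━━━━━━━
   ▼123456789┃ TabContainer          
Hat·······███┠───────────────────────
Tom██·····███┃[app.log]│ users.csv   
ass··█····█·█┃───────────────────────
ick········██┃2024-01-15 00:00:05.590
             ┃2024-01-15 00:00:10.248
━━━━━━━━━━━━━┃2024-01-15 00:00:15.785
          ┃00┃2024-01-15 00:00:19.375
          ┃00┃2024-01-15 00:00:23.866
          ┃00┃2024-01-15 00:00:27.600


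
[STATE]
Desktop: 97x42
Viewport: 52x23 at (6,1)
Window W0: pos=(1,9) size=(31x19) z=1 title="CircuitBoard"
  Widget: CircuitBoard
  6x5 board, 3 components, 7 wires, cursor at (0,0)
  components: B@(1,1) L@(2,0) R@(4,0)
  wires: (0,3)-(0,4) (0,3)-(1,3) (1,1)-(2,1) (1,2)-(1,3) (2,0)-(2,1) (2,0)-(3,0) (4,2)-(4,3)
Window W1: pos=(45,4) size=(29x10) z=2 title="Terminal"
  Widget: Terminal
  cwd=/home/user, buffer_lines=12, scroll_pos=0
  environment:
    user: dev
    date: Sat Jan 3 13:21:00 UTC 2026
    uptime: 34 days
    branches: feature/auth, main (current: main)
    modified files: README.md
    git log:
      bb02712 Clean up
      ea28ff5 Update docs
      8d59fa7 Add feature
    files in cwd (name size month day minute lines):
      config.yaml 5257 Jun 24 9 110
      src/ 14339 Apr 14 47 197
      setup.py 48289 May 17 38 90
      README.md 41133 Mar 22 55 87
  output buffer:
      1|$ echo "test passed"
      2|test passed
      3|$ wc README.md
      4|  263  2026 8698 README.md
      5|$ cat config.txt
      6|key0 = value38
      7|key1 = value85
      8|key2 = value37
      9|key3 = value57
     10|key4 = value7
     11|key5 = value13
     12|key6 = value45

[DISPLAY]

                                                    
                                                    
                                                    
                                       ┏━━━━━━━━━━━━
                                       ┃ Terminal   
                                       ┠────────────
                                       ┃$ echo "test
                                       ┃test passed 
━━━━━━━━━━━━━━━━━━━━━━━━━┓             ┃$ wc README.
cuitBoard                ┃             ┃  263  2026 
─────────────────────────┨             ┃$ cat config
 1 2 3 4 5               ┃             ┃key0 = value
.]          · ─ ·        ┃             ┗━━━━━━━━━━━━
            │            ┃                          
    B   · ─ ·            ┃                          
    │                    ┃                          
L ─ ·                    ┃                          
│                        ┃                          
·                        ┃                          
                         ┃                          
R       · ─ ·            ┃                          
or: (0,0)                ┃                          
                         ┃                          


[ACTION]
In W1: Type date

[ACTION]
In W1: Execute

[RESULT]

                                                    
                                                    
                                                    
                                       ┏━━━━━━━━━━━━
                                       ┃ Terminal   
                                       ┠────────────
                                       ┃key4 = value
                                       ┃key5 = value
━━━━━━━━━━━━━━━━━━━━━━━━━┓             ┃key6 = value
cuitBoard                ┃             ┃$ date      
─────────────────────────┨             ┃Sat Jan 3 13
 1 2 3 4 5               ┃             ┃$ █         
.]          · ─ ·        ┃             ┗━━━━━━━━━━━━
            │            ┃                          
    B   · ─ ·            ┃                          
    │                    ┃                          
L ─ ·                    ┃                          
│                        ┃                          
·                        ┃                          
                         ┃                          
R       · ─ ·            ┃                          
or: (0,0)                ┃                          
                         ┃                          


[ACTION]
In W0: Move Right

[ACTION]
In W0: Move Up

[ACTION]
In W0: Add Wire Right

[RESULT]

                                                    
                                                    
                                                    
                                       ┏━━━━━━━━━━━━
                                       ┃ Terminal   
                                       ┠────────────
                                       ┃key4 = value
                                       ┃key5 = value
━━━━━━━━━━━━━━━━━━━━━━━━━┓             ┃key6 = value
cuitBoard                ┃             ┃$ date      
─────────────────────────┨             ┃Sat Jan 3 13
 1 2 3 4 5               ┃             ┃$ █         
   [.]─ ·   · ─ ·        ┃             ┗━━━━━━━━━━━━
            │            ┃                          
    B   · ─ ·            ┃                          
    │                    ┃                          
L ─ ·                    ┃                          
│                        ┃                          
·                        ┃                          
                         ┃                          
R       · ─ ·            ┃                          
or: (0,1)                ┃                          
                         ┃                          


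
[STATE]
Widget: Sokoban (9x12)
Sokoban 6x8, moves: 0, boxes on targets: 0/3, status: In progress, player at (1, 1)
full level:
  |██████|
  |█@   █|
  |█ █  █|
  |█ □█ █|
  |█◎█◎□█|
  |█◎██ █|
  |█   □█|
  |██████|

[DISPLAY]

██████   
█@   █   
█ █  █   
█ □█ █   
█◎█◎□█   
█◎██ █   
█   □█   
██████   
Moves: 0 
         
         
         


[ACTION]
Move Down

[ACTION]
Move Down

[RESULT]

██████   
█    █   
█ █  █   
█@□█ █   
█◎█◎□█   
█◎██ █   
█   □█   
██████   
Moves: 2 
         
         
         


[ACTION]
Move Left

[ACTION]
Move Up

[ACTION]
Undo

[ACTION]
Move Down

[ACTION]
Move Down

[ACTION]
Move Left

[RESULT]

██████   
█    █   
█ █  █   
█ □█ █   
█◎█◎□█   
█+██ █   
█   □█   
██████   
Moves: 4 
         
         
         


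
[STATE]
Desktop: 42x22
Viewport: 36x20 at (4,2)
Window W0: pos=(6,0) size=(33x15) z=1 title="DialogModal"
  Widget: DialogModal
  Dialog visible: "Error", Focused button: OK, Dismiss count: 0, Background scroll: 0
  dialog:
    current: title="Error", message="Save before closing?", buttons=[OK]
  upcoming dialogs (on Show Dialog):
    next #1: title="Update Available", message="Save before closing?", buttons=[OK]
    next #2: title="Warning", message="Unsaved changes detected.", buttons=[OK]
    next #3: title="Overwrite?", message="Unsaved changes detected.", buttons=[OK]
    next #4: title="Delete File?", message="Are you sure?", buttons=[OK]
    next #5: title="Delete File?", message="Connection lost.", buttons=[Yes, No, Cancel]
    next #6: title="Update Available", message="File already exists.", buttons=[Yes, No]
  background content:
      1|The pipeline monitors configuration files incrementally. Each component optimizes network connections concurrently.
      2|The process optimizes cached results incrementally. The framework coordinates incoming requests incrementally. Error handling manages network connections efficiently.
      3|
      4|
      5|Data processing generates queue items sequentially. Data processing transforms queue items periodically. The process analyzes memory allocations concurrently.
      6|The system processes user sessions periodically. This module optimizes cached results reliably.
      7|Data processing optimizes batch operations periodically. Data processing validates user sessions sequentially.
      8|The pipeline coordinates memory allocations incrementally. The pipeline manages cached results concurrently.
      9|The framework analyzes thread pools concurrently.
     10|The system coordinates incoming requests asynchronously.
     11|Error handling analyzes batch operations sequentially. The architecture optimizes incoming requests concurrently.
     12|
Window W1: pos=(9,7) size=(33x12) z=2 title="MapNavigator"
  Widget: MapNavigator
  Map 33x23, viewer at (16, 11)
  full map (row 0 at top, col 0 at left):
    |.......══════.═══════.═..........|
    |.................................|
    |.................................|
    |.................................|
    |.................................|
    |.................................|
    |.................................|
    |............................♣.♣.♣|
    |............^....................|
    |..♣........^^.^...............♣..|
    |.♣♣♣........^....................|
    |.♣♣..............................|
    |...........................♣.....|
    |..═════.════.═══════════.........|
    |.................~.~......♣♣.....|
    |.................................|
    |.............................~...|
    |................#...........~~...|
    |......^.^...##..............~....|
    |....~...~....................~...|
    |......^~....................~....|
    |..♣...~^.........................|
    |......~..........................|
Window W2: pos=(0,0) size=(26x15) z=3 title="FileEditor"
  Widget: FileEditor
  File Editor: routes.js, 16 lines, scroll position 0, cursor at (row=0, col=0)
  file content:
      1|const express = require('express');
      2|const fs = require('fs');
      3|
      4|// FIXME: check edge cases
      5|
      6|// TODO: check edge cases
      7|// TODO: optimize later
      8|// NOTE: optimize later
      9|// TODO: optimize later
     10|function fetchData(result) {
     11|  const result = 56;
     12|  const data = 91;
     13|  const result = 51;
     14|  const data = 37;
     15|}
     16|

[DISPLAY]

─────────────────────┨────────────┨ 
st express = require▲┃rs configura┃ 
st fs = require('fs'█┃es cached re┃ 
                    ░┃            ┃ 
FIXME: check edge ca░┃───────┐    ┃ 
                    ░┃━━━━━━━━━━━━━━
TODO: check edge cas░┃              
TODO: optimize later░┃──────────────
NOTE: optimize later░┃...........♣.♣
TODO: optimize later░┃..............
ction fetchData(resu░┃.............♣
onst result = 56;   ▼┃..............
━━━━━━━━━━━━━━━━━━━━━┛..............
     ┃..........................♣...
     ┃.═════.════.═══════════.......
     ┃................~.~......♣♣...
     ┗━━━━━━━━━━━━━━━━━━━━━━━━━━━━━━
                                    
                                    
                                    


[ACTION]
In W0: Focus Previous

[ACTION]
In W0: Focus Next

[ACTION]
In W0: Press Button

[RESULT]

─────────────────────┨────────────┨ 
st express = require▲┃rs configura┃ 
st fs = require('fs'█┃es cached re┃ 
                    ░┃            ┃ 
FIXME: check edge ca░┃            ┃ 
                    ░┃━━━━━━━━━━━━━━
TODO: check edge cas░┃              
TODO: optimize later░┃──────────────
NOTE: optimize later░┃...........♣.♣
TODO: optimize later░┃..............
ction fetchData(resu░┃.............♣
onst result = 56;   ▼┃..............
━━━━━━━━━━━━━━━━━━━━━┛..............
     ┃..........................♣...
     ┃.═════.════.═══════════.......
     ┃................~.~......♣♣...
     ┗━━━━━━━━━━━━━━━━━━━━━━━━━━━━━━
                                    
                                    
                                    


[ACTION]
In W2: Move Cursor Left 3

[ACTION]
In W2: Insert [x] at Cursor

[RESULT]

─────────────────────┨────────────┨ 
nst express = requir▲┃rs configura┃ 
st fs = require('fs'█┃es cached re┃ 
                    ░┃            ┃ 
FIXME: check edge ca░┃            ┃ 
                    ░┃━━━━━━━━━━━━━━
TODO: check edge cas░┃              
TODO: optimize later░┃──────────────
NOTE: optimize later░┃...........♣.♣
TODO: optimize later░┃..............
ction fetchData(resu░┃.............♣
onst result = 56;   ▼┃..............
━━━━━━━━━━━━━━━━━━━━━┛..............
     ┃..........................♣...
     ┃.═════.════.═══════════.......
     ┃................~.~......♣♣...
     ┗━━━━━━━━━━━━━━━━━━━━━━━━━━━━━━
                                    
                                    
                                    


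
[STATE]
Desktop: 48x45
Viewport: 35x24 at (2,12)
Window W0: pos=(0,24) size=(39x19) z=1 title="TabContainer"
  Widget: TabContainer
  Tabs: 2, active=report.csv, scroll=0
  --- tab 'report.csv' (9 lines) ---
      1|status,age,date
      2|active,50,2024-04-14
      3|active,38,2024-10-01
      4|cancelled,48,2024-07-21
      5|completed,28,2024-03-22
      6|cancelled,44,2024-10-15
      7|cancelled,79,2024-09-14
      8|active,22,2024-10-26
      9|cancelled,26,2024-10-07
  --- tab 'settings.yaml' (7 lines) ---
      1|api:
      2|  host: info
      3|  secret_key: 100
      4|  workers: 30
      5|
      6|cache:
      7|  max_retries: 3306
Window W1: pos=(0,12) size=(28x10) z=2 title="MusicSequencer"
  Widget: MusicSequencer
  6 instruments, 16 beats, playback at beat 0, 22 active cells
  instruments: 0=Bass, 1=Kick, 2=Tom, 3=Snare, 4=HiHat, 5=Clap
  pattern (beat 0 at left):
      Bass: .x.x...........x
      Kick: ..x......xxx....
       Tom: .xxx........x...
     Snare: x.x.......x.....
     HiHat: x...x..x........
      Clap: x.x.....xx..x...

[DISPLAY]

━━━━━━━━━━━━━━━━━━━━━━━━━┓         
MusicSequencer           ┃         
─────────────────────────┨         
     ▼123456789012345    ┃         
 Bass·█·█···········█    ┃         
 Kick··█······███····    ┃         
  Tom·███········█···    ┃         
Snare█·█·······█·····    ┃         
HiHat█···█··█········    ┃         
━━━━━━━━━━━━━━━━━━━━━━━━━┛         
                                   
                                   
━━━━━━━━━━━━━━━━━━━━━━━━━━━━━━━━━━━
TabContainer                       
───────────────────────────────────
report.csv]│ settings.yaml         
───────────────────────────────────
tatus,age,date                     
ctive,50,2024-04-14                
ctive,38,2024-10-01                
ancelled,48,2024-07-21             
ompleted,28,2024-03-22             
ancelled,44,2024-10-15             
ancelled,79,2024-09-14             


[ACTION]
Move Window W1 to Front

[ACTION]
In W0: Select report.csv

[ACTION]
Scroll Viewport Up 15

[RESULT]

                                   
                                   
                                   
                                   
                                   
                                   
                                   
                                   
                                   
                                   
                                   
                                   
━━━━━━━━━━━━━━━━━━━━━━━━━┓         
MusicSequencer           ┃         
─────────────────────────┨         
     ▼123456789012345    ┃         
 Bass·█·█···········█    ┃         
 Kick··█······███····    ┃         
  Tom·███········█···    ┃         
Snare█·█·······█·····    ┃         
HiHat█···█··█········    ┃         
━━━━━━━━━━━━━━━━━━━━━━━━━┛         
                                   
                                   


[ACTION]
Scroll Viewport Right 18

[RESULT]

                                   
                                   
                                   
                                   
                                   
                                   
                                   
                                   
                                   
                                   
                                   
                                   
━━━━━━━━━━━━━━┓                    
cer           ┃                    
──────────────┨                    
6789012345    ┃                    
·········█    ┃                    
···███····    ┃                    
······█···    ┃                    
····█·····    ┃                    
·█········    ┃                    
━━━━━━━━━━━━━━┛                    
                                   
                                   


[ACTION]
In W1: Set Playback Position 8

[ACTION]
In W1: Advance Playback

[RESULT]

                                   
                                   
                                   
                                   
                                   
                                   
                                   
                                   
                                   
                                   
                                   
                                   
━━━━━━━━━━━━━━┓                    
cer           ┃                    
──────────────┨                    
678▼012345    ┃                    
·········█    ┃                    
···███····    ┃                    
······█···    ┃                    
····█·····    ┃                    
·█········    ┃                    
━━━━━━━━━━━━━━┛                    
                                   
                                   


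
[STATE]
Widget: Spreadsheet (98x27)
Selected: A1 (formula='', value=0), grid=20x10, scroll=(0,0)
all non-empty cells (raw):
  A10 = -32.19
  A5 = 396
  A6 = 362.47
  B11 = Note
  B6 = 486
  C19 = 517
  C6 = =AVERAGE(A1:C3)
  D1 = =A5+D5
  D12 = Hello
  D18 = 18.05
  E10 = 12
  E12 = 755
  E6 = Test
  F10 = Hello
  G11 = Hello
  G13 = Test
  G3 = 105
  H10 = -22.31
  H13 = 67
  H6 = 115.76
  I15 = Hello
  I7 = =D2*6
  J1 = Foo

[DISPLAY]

A1:                                                                                               
       A       B       C       D       E       F       G       H       I       J                  
--------------------------------------------------------------------------------------------------
  1      [0]       0       0     396       0       0       0       0       0Foo                   
  2        0       0       0       0       0       0       0       0       0       0              
  3        0       0       0       0       0       0     105       0       0       0              
  4        0       0       0       0       0       0       0       0       0       0              
  5      396       0       0       0       0       0       0       0       0       0              
  6   362.47     486       0       0Test           0       0  115.76       0       0              
  7        0       0       0       0       0       0       0       0       0       0              
  8        0       0       0       0       0       0       0       0       0       0              
  9        0       0       0       0       0       0       0       0       0       0              
 10   -32.19       0       0       0      12Hello          0  -22.31       0       0              
 11        0Note           0       0       0       0Hello          0       0       0              
 12        0       0       0Hello        755       0       0       0       0       0              
 13        0       0       0       0       0       0Test          67       0       0              
 14        0       0       0       0       0       0       0       0       0       0              
 15        0       0       0       0       0       0       0       0Hello          0              
 16        0       0       0       0       0       0       0       0       0       0              
 17        0       0       0       0       0       0       0       0       0       0              
 18        0       0       0   18.05       0       0       0       0       0       0              
 19        0       0     517       0       0       0       0       0       0       0              
 20        0       0       0       0       0       0       0       0       0       0              
                                                                                                  
                                                                                                  
                                                                                                  
                                                                                                  


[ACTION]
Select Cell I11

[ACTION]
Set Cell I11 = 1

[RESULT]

I11: 1                                                                                            
       A       B       C       D       E       F       G       H       I       J                  
--------------------------------------------------------------------------------------------------
  1        0       0       0     396       0       0       0       0       0Foo                   
  2        0       0       0       0       0       0       0       0       0       0              
  3        0       0       0       0       0       0     105       0       0       0              
  4        0       0       0       0       0       0       0       0       0       0              
  5      396       0       0       0       0       0       0       0       0       0              
  6   362.47     486       0       0Test           0       0  115.76       0       0              
  7        0       0       0       0       0       0       0       0       0       0              
  8        0       0       0       0       0       0       0       0       0       0              
  9        0       0       0       0       0       0       0       0       0       0              
 10   -32.19       0       0       0      12Hello          0  -22.31       0       0              
 11        0Note           0       0       0       0Hello          0     [1]       0              
 12        0       0       0Hello        755       0       0       0       0       0              
 13        0       0       0       0       0       0Test          67       0       0              
 14        0       0       0       0       0       0       0       0       0       0              
 15        0       0       0       0       0       0       0       0Hello          0              
 16        0       0       0       0       0       0       0       0       0       0              
 17        0       0       0       0       0       0       0       0       0       0              
 18        0       0       0   18.05       0       0       0       0       0       0              
 19        0       0     517       0       0       0       0       0       0       0              
 20        0       0       0       0       0       0       0       0       0       0              
                                                                                                  
                                                                                                  
                                                                                                  
                                                                                                  
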